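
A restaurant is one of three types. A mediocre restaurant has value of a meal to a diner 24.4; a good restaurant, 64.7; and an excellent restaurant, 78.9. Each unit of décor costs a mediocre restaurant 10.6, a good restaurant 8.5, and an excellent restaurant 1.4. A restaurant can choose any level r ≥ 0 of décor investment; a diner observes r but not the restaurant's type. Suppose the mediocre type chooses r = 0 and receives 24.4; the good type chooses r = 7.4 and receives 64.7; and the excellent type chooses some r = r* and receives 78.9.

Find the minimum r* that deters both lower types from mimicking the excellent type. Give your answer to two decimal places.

Good type (on-path payoff 64.7 − 8.5×7.4 = 1.8) won't mimic when 1.8 ≥ 78.9 − 8.5·r*, i.e. r* ≥ 9.07.
Mediocre type (on-path payoff 24.4) won't mimic when 24.4 ≥ 78.9 − 10.6·r*, i.e. r* ≥ 5.14.
Both must hold, so r* = max(5.14, 9.07) = 9.07. The good type's constraint binds.

9.07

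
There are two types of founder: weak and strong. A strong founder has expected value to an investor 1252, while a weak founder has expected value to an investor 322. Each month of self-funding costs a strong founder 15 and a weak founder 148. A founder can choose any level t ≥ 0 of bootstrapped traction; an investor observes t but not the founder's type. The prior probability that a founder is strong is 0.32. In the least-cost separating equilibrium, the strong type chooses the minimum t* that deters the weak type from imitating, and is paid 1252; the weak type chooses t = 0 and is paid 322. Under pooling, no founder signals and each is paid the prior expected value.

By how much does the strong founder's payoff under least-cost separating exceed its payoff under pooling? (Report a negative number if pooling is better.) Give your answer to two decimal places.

538.14

Least-cost separating signal: t* solves 322 = 1252 − 148·t*, so t* = (1252 − 322)/148 ≈ 6.2838.
Strong type's separating payoff: 1252 − 15 × t* = 1252 − 15 × (1252 − 322)/148 = 1252 − 13950/148 ≈ 1157.7432.
Pooling payoff: 0.32 × 1252 + 0.68 × 322 = 619.6.
Difference: 1157.7432 − 619.6 = 538.1432, i.e. 538.14 to two decimal places.
The strong type prefers to separate.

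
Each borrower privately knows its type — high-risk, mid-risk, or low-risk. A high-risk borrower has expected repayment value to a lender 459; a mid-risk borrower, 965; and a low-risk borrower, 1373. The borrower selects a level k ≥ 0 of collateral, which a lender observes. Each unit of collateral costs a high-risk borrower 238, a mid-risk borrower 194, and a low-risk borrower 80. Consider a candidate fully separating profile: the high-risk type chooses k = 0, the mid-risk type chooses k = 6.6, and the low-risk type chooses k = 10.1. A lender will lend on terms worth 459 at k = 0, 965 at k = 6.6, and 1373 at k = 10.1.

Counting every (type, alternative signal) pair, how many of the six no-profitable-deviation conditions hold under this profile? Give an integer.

Low-risk (own payoff 1373 − 80×10.1 = 565): to k=0 gives 459 → no gain ✓; to k=6.6 gives 965 − 80×6.6 = 437 → no gain ✓.
High-risk (own payoff 459): to k=6.6 gives 965 − 238×6.6 = -605.8 → no gain ✓; to k=10.1 gives 1373 − 238×10.1 = -1030.8 → no gain ✓.
Mid-risk (own payoff 965 − 194×6.6 = -315.4): to k=0 gives 459 → profitable ✗; to k=10.1 gives 1373 − 194×10.1 = -586.4 → no gain ✓.
5 of the 6 constraints hold; not an equilibrium.

5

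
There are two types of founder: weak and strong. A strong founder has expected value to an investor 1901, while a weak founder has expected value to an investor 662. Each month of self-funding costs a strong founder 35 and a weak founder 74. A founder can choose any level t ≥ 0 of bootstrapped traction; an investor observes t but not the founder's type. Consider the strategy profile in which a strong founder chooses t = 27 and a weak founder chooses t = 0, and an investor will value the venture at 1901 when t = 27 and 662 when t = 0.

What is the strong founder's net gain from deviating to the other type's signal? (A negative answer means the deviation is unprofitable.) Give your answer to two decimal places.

Playing t = 27 the strong founder receives 1901 − 35 × 27 = 956.
Deviating to t = 0 yields 662 instead.
Gain from deviating: 662 − 956 = -294.00.
The gain is negative, so the strong type's incentive-compatibility constraint is satisfied.

-294.00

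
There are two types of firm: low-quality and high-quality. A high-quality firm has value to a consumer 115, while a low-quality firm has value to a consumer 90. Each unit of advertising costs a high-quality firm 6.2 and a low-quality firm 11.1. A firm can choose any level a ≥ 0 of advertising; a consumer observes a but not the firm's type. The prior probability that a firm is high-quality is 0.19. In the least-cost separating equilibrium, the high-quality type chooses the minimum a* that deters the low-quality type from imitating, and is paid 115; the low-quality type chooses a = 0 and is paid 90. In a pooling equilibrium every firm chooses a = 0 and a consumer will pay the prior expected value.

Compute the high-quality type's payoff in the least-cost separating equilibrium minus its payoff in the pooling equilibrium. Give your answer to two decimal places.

6.29

Least-cost separating signal: a* solves 90 = 115 − 11.1·a*, so a* = (115 − 90)/11.1 ≈ 2.2523.
High-quality type's separating payoff: 115 − 6.2 × a* = 115 − 6.2 × (115 − 90)/11.1 = 115 − 155/11.1 ≈ 101.0360.
Pooling payoff: 0.19 × 115 + 0.81 × 90 = 94.75.
Difference: 101.0360 − 94.75 = 6.286, i.e. 6.29 to two decimal places.
The high-quality type prefers to separate.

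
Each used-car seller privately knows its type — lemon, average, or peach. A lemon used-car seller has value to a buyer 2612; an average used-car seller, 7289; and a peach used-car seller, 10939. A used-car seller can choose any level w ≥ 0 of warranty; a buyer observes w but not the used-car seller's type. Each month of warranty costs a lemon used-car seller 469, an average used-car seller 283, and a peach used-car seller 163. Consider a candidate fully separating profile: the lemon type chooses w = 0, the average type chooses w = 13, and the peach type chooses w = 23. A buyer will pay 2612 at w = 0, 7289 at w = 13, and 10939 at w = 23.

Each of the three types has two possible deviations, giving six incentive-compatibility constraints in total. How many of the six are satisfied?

5

Peach (own payoff 10939 − 163×23 = 7190): to w=0 gives 2612 → no gain ✓; to w=13 gives 7289 − 163×13 = 5170 → no gain ✓.
Average (own payoff 7289 − 283×13 = 3610): to w=0 gives 2612 → no gain ✓; to w=23 gives 10939 − 283×23 = 4430 → profitable ✗.
Lemon (own payoff 2612): to w=13 gives 7289 − 469×13 = 1192 → no gain ✓; to w=23 gives 10939 − 469×23 = 152 → no gain ✓.
5 of the 6 constraints hold; not an equilibrium.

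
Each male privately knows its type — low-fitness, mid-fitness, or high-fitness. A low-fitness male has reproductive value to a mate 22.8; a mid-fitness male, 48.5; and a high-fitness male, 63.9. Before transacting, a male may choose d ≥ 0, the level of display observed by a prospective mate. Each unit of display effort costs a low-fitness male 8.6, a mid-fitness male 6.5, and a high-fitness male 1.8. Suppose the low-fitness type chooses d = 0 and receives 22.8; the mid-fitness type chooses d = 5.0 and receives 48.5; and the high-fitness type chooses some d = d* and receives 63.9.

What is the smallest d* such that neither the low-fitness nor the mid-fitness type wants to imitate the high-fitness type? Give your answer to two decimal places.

Low-fitness type (on-path payoff 22.8) won't mimic when 22.8 ≥ 63.9 − 8.6·d*, i.e. d* ≥ 4.78.
Mid-fitness type (on-path payoff 48.5 − 6.5×5.0 = 16) won't mimic when 16 ≥ 63.9 − 6.5·d*, i.e. d* ≥ 7.37.
Both must hold, so d* = max(4.78, 7.37) = 7.37. The mid-fitness type's constraint binds.

7.37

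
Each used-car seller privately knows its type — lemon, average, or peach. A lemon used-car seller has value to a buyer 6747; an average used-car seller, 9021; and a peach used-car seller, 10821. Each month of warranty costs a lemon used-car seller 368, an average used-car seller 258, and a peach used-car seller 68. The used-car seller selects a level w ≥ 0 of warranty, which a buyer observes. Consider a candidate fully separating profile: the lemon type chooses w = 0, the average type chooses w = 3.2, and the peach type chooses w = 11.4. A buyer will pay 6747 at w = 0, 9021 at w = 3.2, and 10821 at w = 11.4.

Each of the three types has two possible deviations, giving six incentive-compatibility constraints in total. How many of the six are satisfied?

Peach (own payoff 10821 − 68×11.4 = 10045.8): to w=0 gives 6747 → no gain ✓; to w=3.2 gives 9021 − 68×3.2 = 8803.4 → no gain ✓.
Average (own payoff 9021 − 258×3.2 = 8195.4): to w=0 gives 6747 → no gain ✓; to w=11.4 gives 10821 − 258×11.4 = 7879.8 → no gain ✓.
Lemon (own payoff 6747): to w=3.2 gives 9021 − 368×3.2 = 7843.4 → profitable ✗; to w=11.4 gives 10821 − 368×11.4 = 6625.8 → no gain ✓.
5 of the 6 constraints hold; not an equilibrium.

5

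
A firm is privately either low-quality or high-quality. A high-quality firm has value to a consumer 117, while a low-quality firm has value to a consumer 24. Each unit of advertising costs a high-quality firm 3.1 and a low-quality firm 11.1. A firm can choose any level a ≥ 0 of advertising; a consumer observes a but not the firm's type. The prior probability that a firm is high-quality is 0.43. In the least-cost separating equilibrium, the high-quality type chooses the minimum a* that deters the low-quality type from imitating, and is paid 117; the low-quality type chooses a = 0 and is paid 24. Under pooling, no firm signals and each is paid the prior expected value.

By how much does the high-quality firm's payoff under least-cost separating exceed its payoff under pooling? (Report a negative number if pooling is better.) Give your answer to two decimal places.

27.04

Least-cost separating signal: a* solves 24 = 117 − 11.1·a*, so a* = (117 − 24)/11.1 ≈ 8.3784.
High-quality type's separating payoff: 117 − 3.1 × a* = 117 − 3.1 × (117 − 24)/11.1 = 117 − 288.3/11.1 ≈ 91.0270.
Pooling payoff: 0.43 × 117 + 0.57 × 24 = 63.99.
Difference: 91.0270 − 63.99 = 27.037, i.e. 27.04 to two decimal places.
The high-quality type prefers to separate.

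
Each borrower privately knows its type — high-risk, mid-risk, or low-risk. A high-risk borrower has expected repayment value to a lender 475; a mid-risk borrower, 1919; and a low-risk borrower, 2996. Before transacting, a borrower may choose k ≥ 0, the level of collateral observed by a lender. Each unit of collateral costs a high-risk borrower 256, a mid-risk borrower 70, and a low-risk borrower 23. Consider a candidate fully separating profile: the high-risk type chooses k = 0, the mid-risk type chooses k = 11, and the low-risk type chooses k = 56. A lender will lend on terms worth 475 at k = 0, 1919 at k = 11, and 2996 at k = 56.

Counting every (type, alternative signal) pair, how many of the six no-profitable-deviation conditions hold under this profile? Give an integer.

Low-risk (own payoff 2996 − 23×56 = 1708): to k=0 gives 475 → no gain ✓; to k=11 gives 1919 − 23×11 = 1666 → no gain ✓.
Mid-risk (own payoff 1919 − 70×11 = 1149): to k=0 gives 475 → no gain ✓; to k=56 gives 2996 − 70×56 = -924 → no gain ✓.
High-risk (own payoff 475): to k=11 gives 1919 − 256×11 = -897 → no gain ✓; to k=56 gives 2996 − 256×56 = -11340 → no gain ✓.
6 of the 6 constraints hold; this profile is a separating equilibrium.

6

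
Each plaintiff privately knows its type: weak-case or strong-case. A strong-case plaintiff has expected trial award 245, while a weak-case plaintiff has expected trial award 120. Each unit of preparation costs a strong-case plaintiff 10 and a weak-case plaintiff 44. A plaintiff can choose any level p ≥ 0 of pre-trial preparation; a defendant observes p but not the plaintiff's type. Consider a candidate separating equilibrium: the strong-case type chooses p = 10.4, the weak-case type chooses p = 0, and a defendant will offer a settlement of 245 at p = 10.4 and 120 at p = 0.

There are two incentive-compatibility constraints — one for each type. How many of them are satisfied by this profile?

Weak-case type: stay at 0 → 120; mimic → 245 − 44 × 10.4 = -212.6. IC holds (120 ≥ -212.6).
Strong-case type: signal → 245 − 10 × 10.4 = 141; deviate to 0 → 120. IC holds (141 ≥ 120).
2 of 2 constraints hold, so this is a separating equilibrium.

2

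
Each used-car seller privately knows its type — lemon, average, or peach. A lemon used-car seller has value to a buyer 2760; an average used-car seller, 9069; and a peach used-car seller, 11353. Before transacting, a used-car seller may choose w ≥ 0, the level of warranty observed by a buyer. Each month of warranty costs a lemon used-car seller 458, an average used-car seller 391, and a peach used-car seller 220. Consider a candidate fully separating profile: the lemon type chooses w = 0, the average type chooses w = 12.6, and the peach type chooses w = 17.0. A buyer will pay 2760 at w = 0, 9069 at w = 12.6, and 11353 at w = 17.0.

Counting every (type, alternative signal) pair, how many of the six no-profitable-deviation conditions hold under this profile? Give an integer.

3

Peach (own payoff 11353 − 220×17.0 = 7613): to w=0 gives 2760 → no gain ✓; to w=12.6 gives 9069 − 220×12.6 = 6297 → no gain ✓.
Average (own payoff 9069 − 391×12.6 = 4142.4): to w=0 gives 2760 → no gain ✓; to w=17.0 gives 11353 − 391×17.0 = 4706 → profitable ✗.
Lemon (own payoff 2760): to w=12.6 gives 9069 − 458×12.6 = 3298.2 → profitable ✗; to w=17.0 gives 11353 − 458×17.0 = 3567 → profitable ✗.
3 of the 6 constraints hold; not an equilibrium.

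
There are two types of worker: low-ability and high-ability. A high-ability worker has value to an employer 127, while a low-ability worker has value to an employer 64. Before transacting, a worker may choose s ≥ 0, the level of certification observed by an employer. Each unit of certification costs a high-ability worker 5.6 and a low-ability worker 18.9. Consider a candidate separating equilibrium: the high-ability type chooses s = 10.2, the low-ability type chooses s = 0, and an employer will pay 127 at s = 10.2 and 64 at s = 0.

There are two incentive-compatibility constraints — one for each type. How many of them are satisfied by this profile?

2

High-ability type: signal → 127 − 5.6 × 10.2 = 69.88; deviate to 0 → 64. IC holds (69.88 ≥ 64).
Low-ability type: stay at 0 → 64; mimic → 127 − 18.9 × 10.2 = -65.78. IC holds (64 ≥ -65.78).
2 of 2 constraints hold, so this is a separating equilibrium.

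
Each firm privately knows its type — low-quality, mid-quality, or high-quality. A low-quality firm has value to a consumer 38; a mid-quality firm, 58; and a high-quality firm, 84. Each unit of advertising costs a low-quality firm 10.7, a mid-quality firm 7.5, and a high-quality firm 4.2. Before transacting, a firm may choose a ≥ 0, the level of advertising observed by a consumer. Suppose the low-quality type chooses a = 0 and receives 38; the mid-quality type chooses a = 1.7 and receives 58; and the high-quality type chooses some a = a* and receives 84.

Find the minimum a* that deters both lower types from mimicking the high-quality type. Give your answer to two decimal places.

5.17

Low-quality type (on-path payoff 38) won't mimic when 38 ≥ 84 − 10.7·a*, i.e. a* ≥ 4.30.
Mid-quality type (on-path payoff 58 − 7.5×1.7 = 45.25) won't mimic when 45.25 ≥ 84 − 7.5·a*, i.e. a* ≥ 5.17.
Both must hold, so a* = max(4.30, 5.17) = 5.17. The mid-quality type's constraint binds.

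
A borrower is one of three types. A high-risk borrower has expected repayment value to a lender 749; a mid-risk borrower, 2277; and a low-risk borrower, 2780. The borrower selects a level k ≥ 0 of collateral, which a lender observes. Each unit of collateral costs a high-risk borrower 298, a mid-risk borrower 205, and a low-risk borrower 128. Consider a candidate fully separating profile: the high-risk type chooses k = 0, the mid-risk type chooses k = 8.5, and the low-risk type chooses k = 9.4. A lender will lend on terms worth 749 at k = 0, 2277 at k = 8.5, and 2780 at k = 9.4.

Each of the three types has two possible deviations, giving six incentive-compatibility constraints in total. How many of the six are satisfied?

High-risk (own payoff 749): to k=8.5 gives 2277 − 298×8.5 = -256 → no gain ✓; to k=9.4 gives 2780 − 298×9.4 = -21.2 → no gain ✓.
Mid-risk (own payoff 2277 − 205×8.5 = 534.5): to k=0 gives 749 → profitable ✗; to k=9.4 gives 2780 − 205×9.4 = 853 → profitable ✗.
Low-risk (own payoff 2780 − 128×9.4 = 1576.8): to k=0 gives 749 → no gain ✓; to k=8.5 gives 2277 − 128×8.5 = 1189 → no gain ✓.
4 of the 6 constraints hold; not an equilibrium.

4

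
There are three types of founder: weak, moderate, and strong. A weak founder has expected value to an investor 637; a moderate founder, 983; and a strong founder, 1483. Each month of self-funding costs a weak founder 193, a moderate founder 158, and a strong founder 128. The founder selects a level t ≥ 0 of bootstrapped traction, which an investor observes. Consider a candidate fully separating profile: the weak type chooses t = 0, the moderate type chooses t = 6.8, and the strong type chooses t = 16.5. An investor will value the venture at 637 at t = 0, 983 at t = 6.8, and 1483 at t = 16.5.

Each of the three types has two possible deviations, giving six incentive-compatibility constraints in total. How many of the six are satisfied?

3

Moderate (own payoff 983 − 158×6.8 = -91.4): to t=0 gives 637 → profitable ✗; to t=16.5 gives 1483 − 158×16.5 = -1124 → no gain ✓.
Weak (own payoff 637): to t=6.8 gives 983 − 193×6.8 = -329.4 → no gain ✓; to t=16.5 gives 1483 − 193×16.5 = -1701.5 → no gain ✓.
Strong (own payoff 1483 − 128×16.5 = -629): to t=0 gives 637 → profitable ✗; to t=6.8 gives 983 − 128×6.8 = 112.6 → profitable ✗.
3 of the 6 constraints hold; not an equilibrium.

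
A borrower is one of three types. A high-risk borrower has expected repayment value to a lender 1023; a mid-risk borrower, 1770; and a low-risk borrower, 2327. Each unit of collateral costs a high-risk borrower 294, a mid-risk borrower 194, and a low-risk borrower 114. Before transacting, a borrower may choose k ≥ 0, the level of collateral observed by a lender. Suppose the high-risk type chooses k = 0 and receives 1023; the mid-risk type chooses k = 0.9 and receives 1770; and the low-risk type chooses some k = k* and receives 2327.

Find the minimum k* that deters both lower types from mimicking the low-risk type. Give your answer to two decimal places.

High-risk type (on-path payoff 1023) won't mimic when 1023 ≥ 2327 − 294·k*, i.e. k* ≥ 4.44.
Mid-risk type (on-path payoff 1770 − 194×0.9 = 1595.4) won't mimic when 1595.4 ≥ 2327 − 194·k*, i.e. k* ≥ 3.77.
Both must hold, so k* = max(4.44, 3.77) = 4.44. The high-risk type's constraint binds.

4.44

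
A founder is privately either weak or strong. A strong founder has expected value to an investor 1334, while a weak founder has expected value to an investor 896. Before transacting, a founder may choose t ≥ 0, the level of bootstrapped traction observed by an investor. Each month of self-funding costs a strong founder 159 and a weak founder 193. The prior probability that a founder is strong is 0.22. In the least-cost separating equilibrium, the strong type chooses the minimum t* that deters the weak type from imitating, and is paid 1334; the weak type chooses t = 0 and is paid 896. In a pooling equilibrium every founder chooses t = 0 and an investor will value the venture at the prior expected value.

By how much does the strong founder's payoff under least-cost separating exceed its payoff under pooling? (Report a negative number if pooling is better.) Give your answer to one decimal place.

-19.2

Least-cost separating signal: t* solves 896 = 1334 − 193·t*, so t* = (1334 − 896)/193 ≈ 2.2694.
Strong type's separating payoff: 1334 − 159 × t* = 1334 − 159 × (1334 − 896)/193 = 1334 − 69642/193 ≈ 973.161.
Pooling payoff: 0.22 × 1334 + 0.78 × 896 = 992.36.
Difference: 973.161 − 992.36 = -19.199, i.e. -19.2 to one decimal place.
The strong type would prefer the pooling outcome.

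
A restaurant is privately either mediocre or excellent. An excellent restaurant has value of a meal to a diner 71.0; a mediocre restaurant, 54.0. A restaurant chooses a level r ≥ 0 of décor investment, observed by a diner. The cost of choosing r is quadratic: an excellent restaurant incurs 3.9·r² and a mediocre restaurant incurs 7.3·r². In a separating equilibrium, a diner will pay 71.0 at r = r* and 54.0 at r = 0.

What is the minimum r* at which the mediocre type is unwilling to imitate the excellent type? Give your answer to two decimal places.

1.53

The mediocre type at r = 0 receives 54.0; imitating at r* yields 71.0 − 7.3·r*².
Indifference: 54.0 = 71.0 − 7.3·r*², so r*² = (71.0 − 54.0) / 7.3 ≈ 2.3288.
r* = √2.3288 ≈ 1.53.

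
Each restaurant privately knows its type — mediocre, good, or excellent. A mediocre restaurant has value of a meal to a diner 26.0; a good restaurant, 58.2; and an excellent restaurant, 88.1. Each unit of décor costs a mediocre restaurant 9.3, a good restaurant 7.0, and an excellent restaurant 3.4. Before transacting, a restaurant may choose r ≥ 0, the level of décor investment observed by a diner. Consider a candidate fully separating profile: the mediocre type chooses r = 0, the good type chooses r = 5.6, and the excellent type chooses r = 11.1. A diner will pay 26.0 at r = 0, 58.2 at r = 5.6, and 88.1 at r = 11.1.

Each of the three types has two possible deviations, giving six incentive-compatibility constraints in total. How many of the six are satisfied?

5

Good (own payoff 58.2 − 7.0×5.6 = 19): to r=0 gives 26.0 → profitable ✗; to r=11.1 gives 88.1 − 7.0×11.1 = 10.4 → no gain ✓.
Mediocre (own payoff 26.0): to r=5.6 gives 58.2 − 9.3×5.6 = 6.12 → no gain ✓; to r=11.1 gives 88.1 − 9.3×11.1 = -15.13 → no gain ✓.
Excellent (own payoff 88.1 − 3.4×11.1 = 50.36): to r=0 gives 26.0 → no gain ✓; to r=5.6 gives 58.2 − 3.4×5.6 = 39.16 → no gain ✓.
5 of the 6 constraints hold; not an equilibrium.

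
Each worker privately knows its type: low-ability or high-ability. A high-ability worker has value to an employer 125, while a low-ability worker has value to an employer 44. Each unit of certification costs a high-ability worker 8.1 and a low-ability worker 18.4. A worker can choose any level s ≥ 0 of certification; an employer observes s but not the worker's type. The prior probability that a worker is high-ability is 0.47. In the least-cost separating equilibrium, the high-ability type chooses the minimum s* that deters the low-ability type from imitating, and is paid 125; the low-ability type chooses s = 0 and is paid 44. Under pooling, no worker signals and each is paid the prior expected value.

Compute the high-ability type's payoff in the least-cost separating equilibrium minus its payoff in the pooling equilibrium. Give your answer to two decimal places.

7.27

Least-cost separating signal: s* solves 44 = 125 − 18.4·s*, so s* = (125 − 44)/18.4 ≈ 4.4022.
High-ability type's separating payoff: 125 − 8.1 × s* = 125 − 8.1 × (125 − 44)/18.4 = 125 − 656.1/18.4 ≈ 89.3424.
Pooling payoff: 0.47 × 125 + 0.53 × 44 = 82.07.
Difference: 89.3424 − 82.07 = 7.2724, i.e. 7.27 to two decimal places.
The high-ability type prefers to separate.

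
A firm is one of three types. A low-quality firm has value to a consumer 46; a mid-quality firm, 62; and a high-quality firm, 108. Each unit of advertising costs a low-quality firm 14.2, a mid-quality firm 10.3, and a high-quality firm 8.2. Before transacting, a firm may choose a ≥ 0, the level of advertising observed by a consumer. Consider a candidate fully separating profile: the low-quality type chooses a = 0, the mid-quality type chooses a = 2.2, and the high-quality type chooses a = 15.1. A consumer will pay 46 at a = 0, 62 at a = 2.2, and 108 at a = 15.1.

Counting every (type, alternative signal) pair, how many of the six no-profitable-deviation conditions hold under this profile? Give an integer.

High-quality (own payoff 108 − 8.2×15.1 = -15.82): to a=0 gives 46 → profitable ✗; to a=2.2 gives 62 − 8.2×2.2 = 43.96 → profitable ✗.
Low-quality (own payoff 46): to a=2.2 gives 62 − 14.2×2.2 = 30.76 → no gain ✓; to a=15.1 gives 108 − 14.2×15.1 = -106.42 → no gain ✓.
Mid-quality (own payoff 62 − 10.3×2.2 = 39.34): to a=0 gives 46 → profitable ✗; to a=15.1 gives 108 − 10.3×15.1 = -47.53 → no gain ✓.
3 of the 6 constraints hold; not an equilibrium.

3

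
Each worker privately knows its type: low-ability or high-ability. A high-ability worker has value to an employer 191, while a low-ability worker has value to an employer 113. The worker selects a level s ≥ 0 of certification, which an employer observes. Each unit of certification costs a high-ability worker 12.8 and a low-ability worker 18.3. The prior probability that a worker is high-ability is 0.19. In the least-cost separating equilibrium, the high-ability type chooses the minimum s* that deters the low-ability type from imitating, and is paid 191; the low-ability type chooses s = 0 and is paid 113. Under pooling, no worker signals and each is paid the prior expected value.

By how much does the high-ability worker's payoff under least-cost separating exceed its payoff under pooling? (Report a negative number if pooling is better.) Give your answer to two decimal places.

8.62

Least-cost separating signal: s* solves 113 = 191 − 18.3·s*, so s* = (191 − 113)/18.3 ≈ 4.2623.
High-ability type's separating payoff: 191 − 12.8 × s* = 191 − 12.8 × (191 − 113)/18.3 = 191 − 998.4/18.3 ≈ 136.4426.
Pooling payoff: 0.19 × 191 + 0.81 × 113 = 127.82.
Difference: 136.4426 − 127.82 = 8.6226, i.e. 8.62 to two decimal places.
The high-ability type prefers to separate.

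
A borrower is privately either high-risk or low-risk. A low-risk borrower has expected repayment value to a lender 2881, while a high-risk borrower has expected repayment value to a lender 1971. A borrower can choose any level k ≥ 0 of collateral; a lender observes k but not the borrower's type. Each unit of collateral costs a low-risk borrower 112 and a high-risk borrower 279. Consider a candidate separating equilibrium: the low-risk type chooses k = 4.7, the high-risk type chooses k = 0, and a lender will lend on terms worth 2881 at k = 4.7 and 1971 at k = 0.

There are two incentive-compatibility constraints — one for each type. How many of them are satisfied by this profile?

2

Low-risk type: signal → 2881 − 112 × 4.7 = 2354.6; deviate to 0 → 1971. IC holds (2354.6 ≥ 1971).
High-risk type: stay at 0 → 1971; mimic → 2881 − 279 × 4.7 = 1569.7. IC holds (1971 ≥ 1569.7).
2 of 2 constraints hold, so this is a separating equilibrium.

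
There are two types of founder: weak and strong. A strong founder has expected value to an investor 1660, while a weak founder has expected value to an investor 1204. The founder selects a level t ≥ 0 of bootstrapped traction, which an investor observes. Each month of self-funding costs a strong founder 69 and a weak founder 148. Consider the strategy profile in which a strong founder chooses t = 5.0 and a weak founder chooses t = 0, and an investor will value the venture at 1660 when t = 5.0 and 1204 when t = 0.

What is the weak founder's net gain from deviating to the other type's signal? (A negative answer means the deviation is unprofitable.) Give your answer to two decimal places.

-284.00

Playing t = 0 the weak founder receives 1204.
Deviating to t = 5.0 brings payment 1660 at cost 148 × 5.0 = 740, netting 920.
Gain from deviating: 920 − 1204 = -284.00.
The gain is negative, so the weak type's incentive-compatibility constraint is satisfied.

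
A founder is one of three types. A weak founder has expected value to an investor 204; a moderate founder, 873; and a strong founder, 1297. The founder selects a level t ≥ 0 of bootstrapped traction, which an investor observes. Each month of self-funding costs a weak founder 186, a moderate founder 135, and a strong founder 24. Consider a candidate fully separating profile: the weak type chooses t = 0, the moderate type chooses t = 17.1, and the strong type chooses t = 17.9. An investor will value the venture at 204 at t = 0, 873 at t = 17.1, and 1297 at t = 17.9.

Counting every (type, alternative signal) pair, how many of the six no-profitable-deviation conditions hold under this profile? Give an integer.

Weak (own payoff 204): to t=17.1 gives 873 − 186×17.1 = -2307.6 → no gain ✓; to t=17.9 gives 1297 − 186×17.9 = -2032.4 → no gain ✓.
Moderate (own payoff 873 − 135×17.1 = -1435.5): to t=0 gives 204 → profitable ✗; to t=17.9 gives 1297 − 135×17.9 = -1119.5 → profitable ✗.
Strong (own payoff 1297 − 24×17.9 = 867.4): to t=0 gives 204 → no gain ✓; to t=17.1 gives 873 − 24×17.1 = 462.6 → no gain ✓.
4 of the 6 constraints hold; not an equilibrium.

4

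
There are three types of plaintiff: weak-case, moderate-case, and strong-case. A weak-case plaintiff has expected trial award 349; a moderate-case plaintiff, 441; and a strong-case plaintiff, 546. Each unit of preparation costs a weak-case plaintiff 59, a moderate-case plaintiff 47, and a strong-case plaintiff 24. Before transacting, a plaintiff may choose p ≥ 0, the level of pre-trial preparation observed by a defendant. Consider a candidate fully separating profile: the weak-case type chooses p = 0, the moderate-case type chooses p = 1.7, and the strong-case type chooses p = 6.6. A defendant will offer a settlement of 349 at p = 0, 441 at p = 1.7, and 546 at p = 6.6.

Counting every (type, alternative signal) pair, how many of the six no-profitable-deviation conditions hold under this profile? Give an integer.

5

Strong-case (own payoff 546 − 24×6.6 = 387.6): to p=0 gives 349 → no gain ✓; to p=1.7 gives 441 − 24×1.7 = 400.2 → profitable ✗.
Weak-case (own payoff 349): to p=1.7 gives 441 − 59×1.7 = 340.7 → no gain ✓; to p=6.6 gives 546 − 59×6.6 = 156.6 → no gain ✓.
Moderate-case (own payoff 441 − 47×1.7 = 361.1): to p=0 gives 349 → no gain ✓; to p=6.6 gives 546 − 47×6.6 = 235.8 → no gain ✓.
5 of the 6 constraints hold; not an equilibrium.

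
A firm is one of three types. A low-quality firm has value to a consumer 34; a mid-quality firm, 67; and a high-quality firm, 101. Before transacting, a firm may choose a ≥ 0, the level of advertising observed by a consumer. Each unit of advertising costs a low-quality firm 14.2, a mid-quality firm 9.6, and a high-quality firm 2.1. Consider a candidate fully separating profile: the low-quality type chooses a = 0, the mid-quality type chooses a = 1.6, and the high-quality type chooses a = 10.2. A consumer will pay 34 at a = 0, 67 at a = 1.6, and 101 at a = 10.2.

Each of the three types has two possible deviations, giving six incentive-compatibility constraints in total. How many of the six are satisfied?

5

Mid-quality (own payoff 67 − 9.6×1.6 = 51.64): to a=0 gives 34 → no gain ✓; to a=10.2 gives 101 − 9.6×10.2 = 3.08 → no gain ✓.
Low-quality (own payoff 34): to a=1.6 gives 67 − 14.2×1.6 = 44.28 → profitable ✗; to a=10.2 gives 101 − 14.2×10.2 = -43.84 → no gain ✓.
High-quality (own payoff 101 − 2.1×10.2 = 79.58): to a=0 gives 34 → no gain ✓; to a=1.6 gives 67 − 2.1×1.6 = 63.64 → no gain ✓.
5 of the 6 constraints hold; not an equilibrium.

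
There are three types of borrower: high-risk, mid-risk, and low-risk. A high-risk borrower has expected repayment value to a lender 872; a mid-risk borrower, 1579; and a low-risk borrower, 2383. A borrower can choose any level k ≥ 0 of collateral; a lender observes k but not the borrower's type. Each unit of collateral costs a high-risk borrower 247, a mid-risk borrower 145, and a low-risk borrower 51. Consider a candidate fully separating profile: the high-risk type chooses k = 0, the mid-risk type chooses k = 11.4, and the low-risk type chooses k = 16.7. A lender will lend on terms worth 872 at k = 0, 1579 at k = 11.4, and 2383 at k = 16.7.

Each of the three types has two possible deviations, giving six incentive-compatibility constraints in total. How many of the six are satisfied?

4

Mid-risk (own payoff 1579 − 145×11.4 = -74): to k=0 gives 872 → profitable ✗; to k=16.7 gives 2383 − 145×16.7 = -38.5 → profitable ✗.
High-risk (own payoff 872): to k=11.4 gives 1579 − 247×11.4 = -1236.8 → no gain ✓; to k=16.7 gives 2383 − 247×16.7 = -1741.9 → no gain ✓.
Low-risk (own payoff 2383 − 51×16.7 = 1531.3): to k=0 gives 872 → no gain ✓; to k=11.4 gives 1579 − 51×11.4 = 997.6 → no gain ✓.
4 of the 6 constraints hold; not an equilibrium.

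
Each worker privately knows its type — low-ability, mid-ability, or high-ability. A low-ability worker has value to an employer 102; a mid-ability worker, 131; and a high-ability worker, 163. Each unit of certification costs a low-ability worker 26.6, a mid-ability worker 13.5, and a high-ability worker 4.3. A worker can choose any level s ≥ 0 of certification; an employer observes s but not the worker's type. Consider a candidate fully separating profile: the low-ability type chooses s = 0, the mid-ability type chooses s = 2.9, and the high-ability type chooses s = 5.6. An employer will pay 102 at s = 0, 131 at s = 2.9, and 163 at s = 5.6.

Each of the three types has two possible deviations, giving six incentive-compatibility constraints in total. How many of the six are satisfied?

Mid-ability (own payoff 131 − 13.5×2.9 = 91.85): to s=0 gives 102 → profitable ✗; to s=5.6 gives 163 − 13.5×5.6 = 87.4 → no gain ✓.
High-ability (own payoff 163 − 4.3×5.6 = 138.92): to s=0 gives 102 → no gain ✓; to s=2.9 gives 131 − 4.3×2.9 = 118.53 → no gain ✓.
Low-ability (own payoff 102): to s=2.9 gives 131 − 26.6×2.9 = 53.86 → no gain ✓; to s=5.6 gives 163 − 26.6×5.6 = 14.04 → no gain ✓.
5 of the 6 constraints hold; not an equilibrium.

5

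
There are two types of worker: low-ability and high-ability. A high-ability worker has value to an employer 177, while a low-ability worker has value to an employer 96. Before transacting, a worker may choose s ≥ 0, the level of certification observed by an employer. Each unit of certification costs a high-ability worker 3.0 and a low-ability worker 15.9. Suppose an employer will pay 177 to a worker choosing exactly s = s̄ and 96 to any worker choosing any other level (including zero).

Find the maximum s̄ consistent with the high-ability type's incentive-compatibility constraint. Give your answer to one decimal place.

27.0

Choosing s̄ yields the high-ability type 177 − 3.0·s̄; choosing zero yields 96.
The high-ability type is indifferent at 177 − 3.0·s̄ = 96, i.e. s̄ = (177 − 96) / 3.0 = 27.0.
For any s̄ above 27.0 the high-ability type would rather pool at zero, so separation collapses.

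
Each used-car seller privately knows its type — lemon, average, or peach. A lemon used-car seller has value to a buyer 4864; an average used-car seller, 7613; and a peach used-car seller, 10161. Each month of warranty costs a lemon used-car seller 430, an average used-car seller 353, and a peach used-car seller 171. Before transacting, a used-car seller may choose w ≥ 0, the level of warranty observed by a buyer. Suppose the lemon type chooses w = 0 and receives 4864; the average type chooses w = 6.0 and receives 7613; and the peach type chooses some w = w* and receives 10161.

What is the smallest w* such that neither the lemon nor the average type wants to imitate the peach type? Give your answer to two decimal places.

Average type (on-path payoff 7613 − 353×6.0 = 5495) won't mimic when 5495 ≥ 10161 − 353·w*, i.e. w* ≥ 13.22.
Lemon type (on-path payoff 4864) won't mimic when 4864 ≥ 10161 − 430·w*, i.e. w* ≥ 12.32.
Both must hold, so w* = max(12.32, 13.22) = 13.22. The average type's constraint binds.

13.22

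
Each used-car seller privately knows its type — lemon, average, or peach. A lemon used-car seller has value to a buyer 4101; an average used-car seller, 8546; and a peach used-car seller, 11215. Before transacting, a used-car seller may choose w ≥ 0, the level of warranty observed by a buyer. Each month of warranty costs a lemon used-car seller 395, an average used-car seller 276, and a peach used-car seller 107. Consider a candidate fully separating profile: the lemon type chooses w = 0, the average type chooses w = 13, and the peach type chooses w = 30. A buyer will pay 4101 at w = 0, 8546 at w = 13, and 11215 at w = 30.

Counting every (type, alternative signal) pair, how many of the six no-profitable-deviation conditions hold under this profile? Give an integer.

6

Lemon (own payoff 4101): to w=13 gives 8546 − 395×13 = 3411 → no gain ✓; to w=30 gives 11215 − 395×30 = -635 → no gain ✓.
Peach (own payoff 11215 − 107×30 = 8005): to w=0 gives 4101 → no gain ✓; to w=13 gives 8546 − 107×13 = 7155 → no gain ✓.
Average (own payoff 8546 − 276×13 = 4958): to w=0 gives 4101 → no gain ✓; to w=30 gives 11215 − 276×30 = 2935 → no gain ✓.
6 of the 6 constraints hold; this profile is a separating equilibrium.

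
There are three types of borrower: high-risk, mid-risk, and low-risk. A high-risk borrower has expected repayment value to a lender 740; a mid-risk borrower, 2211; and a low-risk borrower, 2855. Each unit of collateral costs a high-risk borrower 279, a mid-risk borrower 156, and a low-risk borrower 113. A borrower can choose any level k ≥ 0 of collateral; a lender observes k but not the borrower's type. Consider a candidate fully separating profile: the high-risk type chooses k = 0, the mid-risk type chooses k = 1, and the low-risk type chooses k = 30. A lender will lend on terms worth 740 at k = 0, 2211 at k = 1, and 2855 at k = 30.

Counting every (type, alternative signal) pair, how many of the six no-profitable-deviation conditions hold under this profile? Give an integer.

3

Low-risk (own payoff 2855 − 113×30 = -535): to k=0 gives 740 → profitable ✗; to k=1 gives 2211 − 113×1 = 2098 → profitable ✗.
High-risk (own payoff 740): to k=1 gives 2211 − 279×1 = 1932 → profitable ✗; to k=30 gives 2855 − 279×30 = -5515 → no gain ✓.
Mid-risk (own payoff 2211 − 156×1 = 2055): to k=0 gives 740 → no gain ✓; to k=30 gives 2855 − 156×30 = -1825 → no gain ✓.
3 of the 6 constraints hold; not an equilibrium.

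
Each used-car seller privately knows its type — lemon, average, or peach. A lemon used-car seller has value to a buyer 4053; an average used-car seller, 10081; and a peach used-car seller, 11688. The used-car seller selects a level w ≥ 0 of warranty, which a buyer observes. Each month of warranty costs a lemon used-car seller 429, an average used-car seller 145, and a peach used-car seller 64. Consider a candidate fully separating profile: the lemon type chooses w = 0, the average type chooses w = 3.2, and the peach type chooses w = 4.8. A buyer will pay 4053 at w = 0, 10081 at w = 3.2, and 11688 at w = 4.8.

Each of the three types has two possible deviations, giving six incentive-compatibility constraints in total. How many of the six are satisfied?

3

Average (own payoff 10081 − 145×3.2 = 9617): to w=0 gives 4053 → no gain ✓; to w=4.8 gives 11688 − 145×4.8 = 10992 → profitable ✗.
Peach (own payoff 11688 − 64×4.8 = 11380.8): to w=0 gives 4053 → no gain ✓; to w=3.2 gives 10081 − 64×3.2 = 9876.2 → no gain ✓.
Lemon (own payoff 4053): to w=3.2 gives 10081 − 429×3.2 = 8708.2 → profitable ✗; to w=4.8 gives 11688 − 429×4.8 = 9628.8 → profitable ✗.
3 of the 6 constraints hold; not an equilibrium.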